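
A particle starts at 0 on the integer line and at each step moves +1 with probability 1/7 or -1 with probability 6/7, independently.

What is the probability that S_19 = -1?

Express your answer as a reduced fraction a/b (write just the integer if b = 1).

Answer: 5585744406528/11398895185373143

Derivation:
To reach position -1 after 19 steps: need 9 steps of +1 and 10 steps of -1.
Number of such sequences: C(19,9) = 92378
Each has probability (1/7)^9 · (6/7)^10 = 60466176/11398895185373143
P = 92378 · 60466176/11398895185373143 = 5585744406528/11398895185373143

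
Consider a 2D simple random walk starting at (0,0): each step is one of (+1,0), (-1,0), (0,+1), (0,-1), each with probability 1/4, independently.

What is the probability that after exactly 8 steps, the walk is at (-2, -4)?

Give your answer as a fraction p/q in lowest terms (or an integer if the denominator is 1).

Let h be the number of horizontal steps (so 8-h are vertical). To end at (-2,-4) need (h-2)/2 right-steps and ((8-h)-4)/2 up-steps.
Sum over h with 2 ≤ h ≤ 4, h ≡ 0 (mod 2), 8-h ≡ 0 (mod 2):
h=2: C(8,2)·C(2,0)·C(6,1) = 28·1·6 = 168
h=4: C(8,4)·C(4,1)·C(4,0) = 70·4·1 = 280
Total favorable: 448
Total paths: 4^8 = 65536
P = 448/65536 = 7/1024

Answer: 7/1024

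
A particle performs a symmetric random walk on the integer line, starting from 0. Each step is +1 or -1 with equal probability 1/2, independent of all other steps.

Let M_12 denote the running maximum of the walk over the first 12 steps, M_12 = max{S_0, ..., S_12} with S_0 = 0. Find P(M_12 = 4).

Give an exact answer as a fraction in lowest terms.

Let M_12 = max(S_0,...,S_12). Use the reflection principle: for j ≥ 1, #{paths with M_12 ≥ j} = #{S_12 ≥ j} + #{S_12 ≥ j+1}.
By reflection, #{M_12 ≥ 4} = #{S_12 ≥ 4} + #{S_12 ≥ 5} = 794 + 299 = 1093.
#{M_12 ≥ 5} = #{S_12 ≥ 5} + #{S_12 ≥ 6} = 299 + 299 = 598.
#{M_12 = 4} = 1093 - 598 = 495.
P(M_12 = 4) = 495/4096 = 495/4096

Answer: 495/4096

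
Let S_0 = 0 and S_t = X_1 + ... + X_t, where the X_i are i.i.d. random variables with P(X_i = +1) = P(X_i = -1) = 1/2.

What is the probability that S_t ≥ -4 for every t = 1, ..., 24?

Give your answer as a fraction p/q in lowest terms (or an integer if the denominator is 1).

Let f(t,s) = #length-t paths at position s with S_1..S_t all ≥ -4.
f(t,s) = f(t-1,s-1) + f(t-1,s+1) for s ≥ -4; f(t,s) = 0 for s < -4.
t=0: f(0,0)=1
t=1: f(1,-1)=1 f(1,1)=1
t=2: f(2,-2)=1 f(2,0)=2 f(2,2)=1
t=3: f(3,-3)=1 f(3,-1)=3 f(3,1)=3 f(3,3)=1
t=4: f(4,-4)=1 f(4,-2)=4 f(4,0)=6 f(4,2)=4 f(4,4)=1
t=5: f(5,-3)=5 f(5,-1)=10 f(5,1)=10 f(5,3)=5 f(5,5)=1
t=6: f(6,-4)=5 f(6,-2)=15 f(6,0)=20 f(6,2)=15 f(6,4)=6 f(6,6)=1
t=7: f(7,-3)=20 f(7,-1)=35 f(7,1)=35 f(7,3)=21 f(7,5)=7 f(7,7)=1
t=8: f(8,-4)=20 f(8,-2)=55 f(8,0)=70 f(8,2)=56 f(8,4)=28 f(8,6)=8 f(8,8)=1
t=9: f(9,-3)=75 f(9,-1)=125 f(9,1)=126 f(9,3)=84 f(9,5)=36 f(9,7)=9 f(9,9)=1
t=10: f(10,-4)=75 f(10,-2)=200 f(10,0)=251 f(10,2)=210 f(10,4)=120 f(10,6)=45 f(10,8)=10 f(10,10)=1
t=11: f(11,-3)=275 f(11,-1)=451 f(11,1)=461 f(11,3)=330 f(11,5)=165 f(11,7)=55 f(11,9)=11 f(11,11)=1
t=12: f(12,-4)=275 f(12,-2)=726 f(12,0)=912 f(12,2)=791 f(12,4)=495 f(12,6)=220 f(12,8)=66 f(12,10)=12 f(12,12)=1
t=13: f(13,-3)=1001 f(13,-1)=1638 f(13,1)=1703 f(13,3)=1286 f(13,5)=715 f(13,7)=286 f(13,9)=78 f(13,11)=13 f(13,13)=1
t=14: f(14,-4)=1001 f(14,-2)=2639 f(14,0)=3341 f(14,2)=2989 f(14,4)=2001 f(14,6)=1001 f(14,8)=364 f(14,10)=91 f(14,12)=14 f(14,14)=1
t=15: f(15,-3)=3640 f(15,-1)=5980 f(15,1)=6330 f(15,3)=4990 f(15,5)=3002 f(15,7)=1365 f(15,9)=455 f(15,11)=105 f(15,13)=15 f(15,15)=1
t=16: f(16,-4)=3640 f(16,-2)=9620 f(16,0)=12310 f(16,2)=11320 f(16,4)=7992 f(16,6)=4367 f(16,8)=1820 f(16,10)=560 f(16,12)=120 f(16,14)=16 f(16,16)=1
t=17: f(17,-3)=13260 f(17,-1)=21930 f(17,1)=23630 f(17,3)=19312 f(17,5)=12359 f(17,7)=6187 f(17,9)=2380 f(17,11)=680 f(17,13)=136 f(17,15)=17 f(17,17)=1
t=18: f(18,-4)=13260 f(18,-2)=35190 f(18,0)=45560 f(18,2)=42942 f(18,4)=31671 f(18,6)=18546 f(18,8)=8567 f(18,10)=3060 f(18,12)=816 f(18,14)=153 f(18,16)=18 f(18,18)=1
t=19: f(19,-3)=48450 f(19,-1)=80750 f(19,1)=88502 f(19,3)=74613 f(19,5)=50217 f(19,7)=27113 f(19,9)=11627 f(19,11)=3876 f(19,13)=969 f(19,15)=171 f(19,17)=19 f(19,19)=1
t=20: f(20,-4)=48450 f(20,-2)=129200 f(20,0)=169252 f(20,2)=163115 f(20,4)=124830 f(20,6)=77330 f(20,8)=38740 f(20,10)=15503 f(20,12)=4845 f(20,14)=1140 f(20,16)=190 f(20,18)=20 f(20,20)=1
t=21: f(21,-3)=177650 f(21,-1)=298452 f(21,1)=332367 f(21,3)=287945 f(21,5)=202160 f(21,7)=116070 f(21,9)=54243 f(21,11)=20348 f(21,13)=5985 f(21,15)=1330 f(21,17)=210 f(21,19)=21 f(21,21)=1
t=22: f(22,-4)=177650 f(22,-2)=476102 f(22,0)=630819 f(22,2)=620312 f(22,4)=490105 f(22,6)=318230 f(22,8)=170313 f(22,10)=74591 f(22,12)=26333 f(22,14)=7315 f(22,16)=1540 f(22,18)=231 f(22,20)=22 f(22,22)=1
t=23: f(23,-3)=653752 f(23,-1)=1106921 f(23,1)=1251131 f(23,3)=1110417 f(23,5)=808335 f(23,7)=488543 f(23,9)=244904 f(23,11)=100924 f(23,13)=33648 f(23,15)=8855 f(23,17)=1771 f(23,19)=253 f(23,21)=23 f(23,23)=1
t=24: f(24,-4)=653752 f(24,-2)=1760673 f(24,0)=2358052 f(24,2)=2361548 f(24,4)=1918752 f(24,6)=1296878 f(24,8)=733447 f(24,10)=345828 f(24,12)=134572 f(24,14)=42503 f(24,16)=10626 f(24,18)=2024 f(24,20)=276 f(24,22)=24 f(24,24)=1
Σ_s f(24,s) = 11618956
P = 11618956/16777216 = 2904739/4194304

Answer: 2904739/4194304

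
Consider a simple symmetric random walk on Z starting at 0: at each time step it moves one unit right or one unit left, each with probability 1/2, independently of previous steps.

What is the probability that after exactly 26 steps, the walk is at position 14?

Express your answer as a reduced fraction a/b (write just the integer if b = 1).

To reach position 14 after 26 steps: need 20 steps of +1 and 6 of -1.
Favorable paths: C(26,20) = 230230
Total paths: 2^26 = 67108864
P = 230230/67108864 = 115115/33554432

Answer: 115115/33554432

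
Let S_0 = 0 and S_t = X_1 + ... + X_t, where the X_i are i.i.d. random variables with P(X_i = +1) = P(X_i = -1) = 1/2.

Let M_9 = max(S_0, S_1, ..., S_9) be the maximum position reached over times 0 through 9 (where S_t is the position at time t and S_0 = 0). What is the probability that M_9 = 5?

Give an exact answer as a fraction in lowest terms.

Answer: 9/128

Derivation:
Let M_9 = max(S_0,...,S_9). Use the reflection principle: for j ≥ 1, #{paths with M_9 ≥ j} = #{S_9 ≥ j} + #{S_9 ≥ j+1}.
By reflection, #{M_9 ≥ 5} = #{S_9 ≥ 5} + #{S_9 ≥ 6} = 46 + 10 = 56.
#{M_9 ≥ 6} = #{S_9 ≥ 6} + #{S_9 ≥ 7} = 10 + 10 = 20.
#{M_9 = 5} = 56 - 20 = 36.
P(M_9 = 5) = 36/512 = 9/128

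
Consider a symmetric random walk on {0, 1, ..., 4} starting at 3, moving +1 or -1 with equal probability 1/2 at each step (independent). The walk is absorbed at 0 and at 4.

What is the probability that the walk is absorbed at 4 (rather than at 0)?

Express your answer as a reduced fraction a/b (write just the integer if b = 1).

Answer: 3/4

Derivation:
Symmetric walk (p = 1/2): the harmonic-function argument gives P(hit 4 before 0 | start at 3) = a/N.
P = 3/4 = 3/4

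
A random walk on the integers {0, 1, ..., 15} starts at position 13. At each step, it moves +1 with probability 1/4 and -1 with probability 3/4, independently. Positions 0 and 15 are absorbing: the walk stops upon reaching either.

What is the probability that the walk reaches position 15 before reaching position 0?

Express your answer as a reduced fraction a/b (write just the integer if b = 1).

Biased walk: p = 1/4, q = 3/4, r = q/p = 3
Gambler's ruin: P(hit 15 before 0 | start at 13) = (1 - r^a)/(1 - r^N)
r^13 = 1594323; r^15 = 14348907
P = (1 - 1594323) / (1 - 14348907) = -1594322 / -14348906 = 797161/7174453

Answer: 797161/7174453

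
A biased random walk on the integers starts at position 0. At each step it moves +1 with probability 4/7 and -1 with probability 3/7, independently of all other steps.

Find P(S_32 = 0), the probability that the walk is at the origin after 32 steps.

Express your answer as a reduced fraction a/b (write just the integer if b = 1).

Answer: 111130302441489457993482240/1104427674243920646305299201

Derivation:
To be at 0 after 32 steps: need exactly 16 steps of +1 and 16 of -1.
Number of such sequences: C(32,16) = 601080390
Each has probability (4/7)^16 · (3/7)^16 = 184884258895036416/1104427674243920646305299201
P = 601080390 · 184884258895036416/1104427674243920646305299201 = 111130302441489457993482240/1104427674243920646305299201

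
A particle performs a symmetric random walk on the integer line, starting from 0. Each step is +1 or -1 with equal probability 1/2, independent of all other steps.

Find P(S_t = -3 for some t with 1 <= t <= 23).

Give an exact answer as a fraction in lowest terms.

Count via complement. Let g(t,s) = #length-t paths at position s with S_1..S_t all ≠ -3.
g(t,s) = g(t-1,s-1) + g(t-1,s+1) for s ≠ -3; g(t,-3) = 0.
t=0: g(0,0)=1
t=1: g(1,-1)=1 g(1,1)=1
t=2: g(2,-2)=1 g(2,0)=2 g(2,2)=1
t=3: g(3,-1)=3 g(3,1)=3 g(3,3)=1
t=4: g(4,-2)=3 g(4,0)=6 g(4,2)=4 g(4,4)=1
t=5: g(5,-1)=9 g(5,1)=10 g(5,3)=5 g(5,5)=1
t=6: g(6,-2)=9 g(6,0)=19 g(6,2)=15 g(6,4)=6 g(6,6)=1
t=7: g(7,-1)=28 g(7,1)=34 g(7,3)=21 g(7,5)=7 g(7,7)=1
t=8: g(8,-2)=28 g(8,0)=62 g(8,2)=55 g(8,4)=28 g(8,6)=8 g(8,8)=1
t=9: g(9,-1)=90 g(9,1)=117 g(9,3)=83 g(9,5)=36 g(9,7)=9 g(9,9)=1
t=10: g(10,-2)=90 g(10,0)=207 g(10,2)=200 g(10,4)=119 g(10,6)=45 g(10,8)=10 g(10,10)=1
t=11: g(11,-1)=297 g(11,1)=407 g(11,3)=319 g(11,5)=164 g(11,7)=55 g(11,9)=11 g(11,11)=1
t=12: g(12,-2)=297 g(12,0)=704 g(12,2)=726 g(12,4)=483 g(12,6)=219 g(12,8)=66 g(12,10)=12 g(12,12)=1
t=13: g(13,-1)=1001 g(13,1)=1430 g(13,3)=1209 g(13,5)=702 g(13,7)=285 g(13,9)=78 g(13,11)=13 g(13,13)=1
t=14: g(14,-2)=1001 g(14,0)=2431 g(14,2)=2639 g(14,4)=1911 g(14,6)=987 g(14,8)=363 g(14,10)=91 g(14,12)=14 g(14,14)=1
t=15: g(15,-1)=3432 g(15,1)=5070 g(15,3)=4550 g(15,5)=2898 g(15,7)=1350 g(15,9)=454 g(15,11)=105 g(15,13)=15 g(15,15)=1
t=16: g(16,-2)=3432 g(16,0)=8502 g(16,2)=9620 g(16,4)=7448 g(16,6)=4248 g(16,8)=1804 g(16,10)=559 g(16,12)=120 g(16,14)=16 g(16,16)=1
t=17: g(17,-1)=11934 g(17,1)=18122 g(17,3)=17068 g(17,5)=11696 g(17,7)=6052 g(17,9)=2363 g(17,11)=679 g(17,13)=136 g(17,15)=17 g(17,17)=1
t=18: g(18,-2)=11934 g(18,0)=30056 g(18,2)=35190 g(18,4)=28764 g(18,6)=17748 g(18,8)=8415 g(18,10)=3042 g(18,12)=815 g(18,14)=153 g(18,16)=18 g(18,18)=1
t=19: g(19,-1)=41990 g(19,1)=65246 g(19,3)=63954 g(19,5)=46512 g(19,7)=26163 g(19,9)=11457 g(19,11)=3857 g(19,13)=968 g(19,15)=171 g(19,17)=19 g(19,19)=1
t=20: g(20,-2)=41990 g(20,0)=107236 g(20,2)=129200 g(20,4)=110466 g(20,6)=72675 g(20,8)=37620 g(20,10)=15314 g(20,12)=4825 g(20,14)=1139 g(20,16)=190 g(20,18)=20 g(20,20)=1
t=21: g(21,-1)=149226 g(21,1)=236436 g(21,3)=239666 g(21,5)=183141 g(21,7)=110295 g(21,9)=52934 g(21,11)=20139 g(21,13)=5964 g(21,15)=1329 g(21,17)=210 g(21,19)=21 g(21,21)=1
t=22: g(22,-2)=149226 g(22,0)=385662 g(22,2)=476102 g(22,4)=422807 g(22,6)=293436 g(22,8)=163229 g(22,10)=73073 g(22,12)=26103 g(22,14)=7293 g(22,16)=1539 g(22,18)=231 g(22,20)=22 g(22,22)=1
t=23: g(23,-1)=534888 g(23,1)=861764 g(23,3)=898909 g(23,5)=716243 g(23,7)=456665 g(23,9)=236302 g(23,11)=99176 g(23,13)=33396 g(23,15)=8832 g(23,17)=1770 g(23,19)=253 g(23,21)=23 g(23,23)=1
Paths never hitting -3: Σ_s g(23,s) = 3848222
Paths hitting -3: 2^23 - 3848222 = 4540386
P = 4540386/8388608 = 2270193/4194304

Answer: 2270193/4194304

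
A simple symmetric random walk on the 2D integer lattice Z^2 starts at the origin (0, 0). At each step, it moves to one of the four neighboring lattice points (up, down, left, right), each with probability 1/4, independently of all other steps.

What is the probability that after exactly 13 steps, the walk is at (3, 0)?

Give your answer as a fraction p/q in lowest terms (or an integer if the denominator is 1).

Let h be the number of horizontal steps (so 13-h are vertical). To end at (3,0) need (h+3)/2 right-steps and ((13-h)+0)/2 up-steps.
Sum over h with 3 ≤ h ≤ 13, h ≡ 1 (mod 2), 13-h ≡ 0 (mod 2):
h=3: C(13,3)·C(3,3)·C(10,5) = 286·1·252 = 72072
h=5: C(13,5)·C(5,4)·C(8,4) = 1287·5·70 = 450450
h=7: C(13,7)·C(7,5)·C(6,3) = 1716·21·20 = 720720
h=9: C(13,9)·C(9,6)·C(4,2) = 715·84·6 = 360360
h=11: C(13,11)·C(11,7)·C(2,1) = 78·330·2 = 51480
h=13: C(13,13)·C(13,8)·C(0,0) = 1·1287·1 = 1287
Total favorable: 1656369
Total paths: 4^13 = 67108864
P = 1656369/67108864 = 1656369/67108864

Answer: 1656369/67108864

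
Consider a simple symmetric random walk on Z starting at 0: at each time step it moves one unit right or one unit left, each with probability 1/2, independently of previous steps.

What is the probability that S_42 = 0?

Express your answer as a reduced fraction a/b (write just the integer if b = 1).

To return to 0 after 42 steps: need exactly 21 steps of +1 and 21 of -1.
Favorable paths: C(42,21) = 538257874440
Total paths: 2^42 = 4398046511104
P = 538257874440/4398046511104 = 67282234305/549755813888

Answer: 67282234305/549755813888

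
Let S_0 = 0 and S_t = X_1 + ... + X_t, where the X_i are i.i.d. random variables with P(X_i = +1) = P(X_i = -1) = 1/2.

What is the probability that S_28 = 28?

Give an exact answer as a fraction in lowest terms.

Answer: 1/268435456

Derivation:
To reach position 28 after 28 steps: need 28 steps of +1 and 0 of -1.
Favorable paths: C(28,28) = 1
Total paths: 2^28 = 268435456
P = 1/268435456 = 1/268435456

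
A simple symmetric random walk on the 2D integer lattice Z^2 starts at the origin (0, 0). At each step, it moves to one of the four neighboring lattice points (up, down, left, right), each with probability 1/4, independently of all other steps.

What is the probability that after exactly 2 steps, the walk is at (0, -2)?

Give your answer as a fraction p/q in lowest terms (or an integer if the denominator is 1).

Answer: 1/16

Derivation:
Let h be the number of horizontal steps (so 2-h are vertical). To end at (0,-2) need (h+0)/2 right-steps and ((2-h)-2)/2 up-steps.
Sum over h with 0 ≤ h ≤ 0, h ≡ 0 (mod 2), 2-h ≡ 0 (mod 2):
h=0: C(2,0)·C(0,0)·C(2,0) = 1·1·1 = 1
Total favorable: 1
Total paths: 4^2 = 16
P = 1/16 = 1/16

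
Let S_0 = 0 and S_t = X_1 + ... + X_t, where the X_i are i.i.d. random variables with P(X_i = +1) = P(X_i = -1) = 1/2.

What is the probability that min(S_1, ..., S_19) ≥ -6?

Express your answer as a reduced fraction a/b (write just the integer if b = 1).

Answer: 115957/131072

Derivation:
Let f(t,s) = #length-t paths at position s with S_1..S_t all ≥ -6.
f(t,s) = f(t-1,s-1) + f(t-1,s+1) for s ≥ -6; f(t,s) = 0 for s < -6.
t=0: f(0,0)=1
t=1: f(1,-1)=1 f(1,1)=1
t=2: f(2,-2)=1 f(2,0)=2 f(2,2)=1
t=3: f(3,-3)=1 f(3,-1)=3 f(3,1)=3 f(3,3)=1
t=4: f(4,-4)=1 f(4,-2)=4 f(4,0)=6 f(4,2)=4 f(4,4)=1
t=5: f(5,-5)=1 f(5,-3)=5 f(5,-1)=10 f(5,1)=10 f(5,3)=5 f(5,5)=1
t=6: f(6,-6)=1 f(6,-4)=6 f(6,-2)=15 f(6,0)=20 f(6,2)=15 f(6,4)=6 f(6,6)=1
t=7: f(7,-5)=7 f(7,-3)=21 f(7,-1)=35 f(7,1)=35 f(7,3)=21 f(7,5)=7 f(7,7)=1
t=8: f(8,-6)=7 f(8,-4)=28 f(8,-2)=56 f(8,0)=70 f(8,2)=56 f(8,4)=28 f(8,6)=8 f(8,8)=1
t=9: f(9,-5)=35 f(9,-3)=84 f(9,-1)=126 f(9,1)=126 f(9,3)=84 f(9,5)=36 f(9,7)=9 f(9,9)=1
t=10: f(10,-6)=35 f(10,-4)=119 f(10,-2)=210 f(10,0)=252 f(10,2)=210 f(10,4)=120 f(10,6)=45 f(10,8)=10 f(10,10)=1
t=11: f(11,-5)=154 f(11,-3)=329 f(11,-1)=462 f(11,1)=462 f(11,3)=330 f(11,5)=165 f(11,7)=55 f(11,9)=11 f(11,11)=1
t=12: f(12,-6)=154 f(12,-4)=483 f(12,-2)=791 f(12,0)=924 f(12,2)=792 f(12,4)=495 f(12,6)=220 f(12,8)=66 f(12,10)=12 f(12,12)=1
t=13: f(13,-5)=637 f(13,-3)=1274 f(13,-1)=1715 f(13,1)=1716 f(13,3)=1287 f(13,5)=715 f(13,7)=286 f(13,9)=78 f(13,11)=13 f(13,13)=1
t=14: f(14,-6)=637 f(14,-4)=1911 f(14,-2)=2989 f(14,0)=3431 f(14,2)=3003 f(14,4)=2002 f(14,6)=1001 f(14,8)=364 f(14,10)=91 f(14,12)=14 f(14,14)=1
t=15: f(15,-5)=2548 f(15,-3)=4900 f(15,-1)=6420 f(15,1)=6434 f(15,3)=5005 f(15,5)=3003 f(15,7)=1365 f(15,9)=455 f(15,11)=105 f(15,13)=15 f(15,15)=1
t=16: f(16,-6)=2548 f(16,-4)=7448 f(16,-2)=11320 f(16,0)=12854 f(16,2)=11439 f(16,4)=8008 f(16,6)=4368 f(16,8)=1820 f(16,10)=560 f(16,12)=120 f(16,14)=16 f(16,16)=1
t=17: f(17,-5)=9996 f(17,-3)=18768 f(17,-1)=24174 f(17,1)=24293 f(17,3)=19447 f(17,5)=12376 f(17,7)=6188 f(17,9)=2380 f(17,11)=680 f(17,13)=136 f(17,15)=17 f(17,17)=1
t=18: f(18,-6)=9996 f(18,-4)=28764 f(18,-2)=42942 f(18,0)=48467 f(18,2)=43740 f(18,4)=31823 f(18,6)=18564 f(18,8)=8568 f(18,10)=3060 f(18,12)=816 f(18,14)=153 f(18,16)=18 f(18,18)=1
t=19: f(19,-5)=38760 f(19,-3)=71706 f(19,-1)=91409 f(19,1)=92207 f(19,3)=75563 f(19,5)=50387 f(19,7)=27132 f(19,9)=11628 f(19,11)=3876 f(19,13)=969 f(19,15)=171 f(19,17)=19 f(19,19)=1
Σ_s f(19,s) = 463828
P = 463828/524288 = 115957/131072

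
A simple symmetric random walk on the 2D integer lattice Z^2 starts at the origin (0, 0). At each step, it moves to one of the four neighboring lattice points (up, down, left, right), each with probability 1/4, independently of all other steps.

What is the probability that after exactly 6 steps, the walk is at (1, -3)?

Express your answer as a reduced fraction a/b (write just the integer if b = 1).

Answer: 45/2048

Derivation:
Let h be the number of horizontal steps (so 6-h are vertical). To end at (1,-3) need (h+1)/2 right-steps and ((6-h)-3)/2 up-steps.
Sum over h with 1 ≤ h ≤ 3, h ≡ 1 (mod 2), 6-h ≡ 1 (mod 2):
h=1: C(6,1)·C(1,1)·C(5,1) = 6·1·5 = 30
h=3: C(6,3)·C(3,2)·C(3,0) = 20·3·1 = 60
Total favorable: 90
Total paths: 4^6 = 4096
P = 90/4096 = 45/2048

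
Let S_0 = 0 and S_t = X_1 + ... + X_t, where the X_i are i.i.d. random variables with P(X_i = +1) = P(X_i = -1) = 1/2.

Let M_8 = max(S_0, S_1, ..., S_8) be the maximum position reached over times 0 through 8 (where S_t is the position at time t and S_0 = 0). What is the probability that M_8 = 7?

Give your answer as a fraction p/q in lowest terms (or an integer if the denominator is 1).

Let M_8 = max(S_0,...,S_8). Use the reflection principle: for j ≥ 1, #{paths with M_8 ≥ j} = #{S_8 ≥ j} + #{S_8 ≥ j+1}.
By reflection, #{M_8 ≥ 7} = #{S_8 ≥ 7} + #{S_8 ≥ 8} = 1 + 1 = 2.
#{M_8 ≥ 8} = #{S_8 ≥ 8} + #{S_8 ≥ 9} = 1 + 0 = 1.
#{M_8 = 7} = 2 - 1 = 1.
P(M_8 = 7) = 1/256 = 1/256

Answer: 1/256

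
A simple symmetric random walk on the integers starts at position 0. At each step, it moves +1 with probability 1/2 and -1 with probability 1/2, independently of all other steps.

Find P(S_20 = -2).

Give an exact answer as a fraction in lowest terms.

Answer: 20995/131072

Derivation:
To reach position -2 after 20 steps: need 9 steps of +1 and 11 of -1.
Favorable paths: C(20,9) = 167960
Total paths: 2^20 = 1048576
P = 167960/1048576 = 20995/131072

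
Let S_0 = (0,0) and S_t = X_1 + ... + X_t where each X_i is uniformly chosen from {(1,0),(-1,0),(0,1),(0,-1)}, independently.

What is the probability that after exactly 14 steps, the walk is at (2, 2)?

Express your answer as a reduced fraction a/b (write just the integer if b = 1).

Let h be the number of horizontal steps (so 14-h are vertical). To end at (2,2) need (h+2)/2 right-steps and ((14-h)+2)/2 up-steps.
Sum over h with 2 ≤ h ≤ 12, h ≡ 0 (mod 2), 14-h ≡ 0 (mod 2):
h=2: C(14,2)·C(2,2)·C(12,7) = 91·1·792 = 72072
h=4: C(14,4)·C(4,3)·C(10,6) = 1001·4·210 = 840840
h=6: C(14,6)·C(6,4)·C(8,5) = 3003·15·56 = 2522520
h=8: C(14,8)·C(8,5)·C(6,4) = 3003·56·15 = 2522520
h=10: C(14,10)·C(10,6)·C(4,3) = 1001·210·4 = 840840
h=12: C(14,12)·C(12,7)·C(2,2) = 91·792·1 = 72072
Total favorable: 6870864
Total paths: 4^14 = 268435456
P = 6870864/268435456 = 429429/16777216

Answer: 429429/16777216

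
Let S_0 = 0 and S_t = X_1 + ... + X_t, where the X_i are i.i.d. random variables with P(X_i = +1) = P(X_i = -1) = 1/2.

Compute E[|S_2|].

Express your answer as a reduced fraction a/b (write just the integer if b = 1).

Answer: 1

Derivation:
S_2 takes values m ≡ 0 (mod 2) with |m| ≤ 2; P(S_2=m) = C(2,(2+m)/2)/2^2.
Total paths: 2^2 = 4
Distribution: P(S=-2)=1/4, P(S=0)=2/4, P(S=2)=1/4
E[|S_2|] = Σ_m |m|·P(S_2=m) = 4/4 = 1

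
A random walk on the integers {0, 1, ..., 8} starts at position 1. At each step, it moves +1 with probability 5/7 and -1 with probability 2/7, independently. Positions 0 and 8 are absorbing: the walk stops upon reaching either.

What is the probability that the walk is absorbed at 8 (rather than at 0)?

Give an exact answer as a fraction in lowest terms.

Answer: 78125/130123

Derivation:
Biased walk: p = 5/7, q = 2/7, r = q/p = 2/5
Gambler's ruin: P(hit 8 before 0 | start at 1) = (1 - r^a)/(1 - r^N)
r^1 = 2/5; r^8 = 256/390625
P = (1 - 2/5) / (1 - 256/390625) = 3/5 / 390369/390625 = 78125/130123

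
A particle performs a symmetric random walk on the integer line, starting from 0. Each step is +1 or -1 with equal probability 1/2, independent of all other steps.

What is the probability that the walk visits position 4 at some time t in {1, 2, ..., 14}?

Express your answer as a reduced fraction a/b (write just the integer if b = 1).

Answer: 309/1024

Derivation:
Count via complement. Let g(t,s) = #length-t paths at position s with S_1..S_t all ≠ 4.
g(t,s) = g(t-1,s-1) + g(t-1,s+1) for s ≠ 4; g(t,4) = 0.
t=0: g(0,0)=1
t=1: g(1,-1)=1 g(1,1)=1
t=2: g(2,-2)=1 g(2,0)=2 g(2,2)=1
t=3: g(3,-3)=1 g(3,-1)=3 g(3,1)=3 g(3,3)=1
t=4: g(4,-4)=1 g(4,-2)=4 g(4,0)=6 g(4,2)=4
t=5: g(5,-5)=1 g(5,-3)=5 g(5,-1)=10 g(5,1)=10 g(5,3)=4
t=6: g(6,-6)=1 g(6,-4)=6 g(6,-2)=15 g(6,0)=20 g(6,2)=14
t=7: g(7,-7)=1 g(7,-5)=7 g(7,-3)=21 g(7,-1)=35 g(7,1)=34 g(7,3)=14
t=8: g(8,-8)=1 g(8,-6)=8 g(8,-4)=28 g(8,-2)=56 g(8,0)=69 g(8,2)=48
t=9: g(9,-9)=1 g(9,-7)=9 g(9,-5)=36 g(9,-3)=84 g(9,-1)=125 g(9,1)=117 g(9,3)=48
t=10: g(10,-10)=1 g(10,-8)=10 g(10,-6)=45 g(10,-4)=120 g(10,-2)=209 g(10,0)=242 g(10,2)=165
t=11: g(11,-11)=1 g(11,-9)=11 g(11,-7)=55 g(11,-5)=165 g(11,-3)=329 g(11,-1)=451 g(11,1)=407 g(11,3)=165
t=12: g(12,-12)=1 g(12,-10)=12 g(12,-8)=66 g(12,-6)=220 g(12,-4)=494 g(12,-2)=780 g(12,0)=858 g(12,2)=572
t=13: g(13,-13)=1 g(13,-11)=13 g(13,-9)=78 g(13,-7)=286 g(13,-5)=714 g(13,-3)=1274 g(13,-1)=1638 g(13,1)=1430 g(13,3)=572
t=14: g(14,-14)=1 g(14,-12)=14 g(14,-10)=91 g(14,-8)=364 g(14,-6)=1000 g(14,-4)=1988 g(14,-2)=2912 g(14,0)=3068 g(14,2)=2002
Paths never hitting 4: Σ_s g(14,s) = 11440
Paths hitting 4: 2^14 - 11440 = 4944
P = 4944/16384 = 309/1024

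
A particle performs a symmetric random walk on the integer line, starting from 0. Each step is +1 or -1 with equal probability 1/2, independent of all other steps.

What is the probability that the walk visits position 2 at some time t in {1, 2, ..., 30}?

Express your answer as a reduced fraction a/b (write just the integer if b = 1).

Answer: 773201629/1073741824

Derivation:
Count via complement. Let g(t,s) = #length-t paths at position s with S_1..S_t all ≠ 2.
g(t,s) = g(t-1,s-1) + g(t-1,s+1) for s ≠ 2; g(t,2) = 0.
t=0: g(0,0)=1
t=1: g(1,-1)=1 g(1,1)=1
t=2: g(2,-2)=1 g(2,0)=2
t=3: g(3,-3)=1 g(3,-1)=3 g(3,1)=2
t=4: g(4,-4)=1 g(4,-2)=4 g(4,0)=5
t=5: g(5,-5)=1 g(5,-3)=5 g(5,-1)=9 g(5,1)=5
t=6: g(6,-6)=1 g(6,-4)=6 g(6,-2)=14 g(6,0)=14
t=7: g(7,-7)=1 g(7,-5)=7 g(7,-3)=20 g(7,-1)=28 g(7,1)=14
t=8: g(8,-8)=1 g(8,-6)=8 g(8,-4)=27 g(8,-2)=48 g(8,0)=42
t=9: g(9,-9)=1 g(9,-7)=9 g(9,-5)=35 g(9,-3)=75 g(9,-1)=90 g(9,1)=42
t=10: g(10,-10)=1 g(10,-8)=10 g(10,-6)=44 g(10,-4)=110 g(10,-2)=165 g(10,0)=132
t=11: g(11,-11)=1 g(11,-9)=11 g(11,-7)=54 g(11,-5)=154 g(11,-3)=275 g(11,-1)=297 g(11,1)=132
t=12: g(12,-12)=1 g(12,-10)=12 g(12,-8)=65 g(12,-6)=208 g(12,-4)=429 g(12,-2)=572 g(12,0)=429
t=13: g(13,-13)=1 g(13,-11)=13 g(13,-9)=77 g(13,-7)=273 g(13,-5)=637 g(13,-3)=1001 g(13,-1)=1001 g(13,1)=429
t=14: g(14,-14)=1 g(14,-12)=14 g(14,-10)=90 g(14,-8)=350 g(14,-6)=910 g(14,-4)=1638 g(14,-2)=2002 g(14,0)=1430
t=15: g(15,-15)=1 g(15,-13)=15 g(15,-11)=104 g(15,-9)=440 g(15,-7)=1260 g(15,-5)=2548 g(15,-3)=3640 g(15,-1)=3432 g(15,1)=1430
t=16: g(16,-16)=1 g(16,-14)=16 g(16,-12)=119 g(16,-10)=544 g(16,-8)=1700 g(16,-6)=3808 g(16,-4)=6188 g(16,-2)=7072 g(16,0)=4862
t=17: g(17,-17)=1 g(17,-15)=17 g(17,-13)=135 g(17,-11)=663 g(17,-9)=2244 g(17,-7)=5508 g(17,-5)=9996 g(17,-3)=13260 g(17,-1)=11934 g(17,1)=4862
t=18: g(18,-18)=1 g(18,-16)=18 g(18,-14)=152 g(18,-12)=798 g(18,-10)=2907 g(18,-8)=7752 g(18,-6)=15504 g(18,-4)=23256 g(18,-2)=25194 g(18,0)=16796
t=19: g(19,-19)=1 g(19,-17)=19 g(19,-15)=170 g(19,-13)=950 g(19,-11)=3705 g(19,-9)=10659 g(19,-7)=23256 g(19,-5)=38760 g(19,-3)=48450 g(19,-1)=41990 g(19,1)=16796
t=20: g(20,-20)=1 g(20,-18)=20 g(20,-16)=189 g(20,-14)=1120 g(20,-12)=4655 g(20,-10)=14364 g(20,-8)=33915 g(20,-6)=62016 g(20,-4)=87210 g(20,-2)=90440 g(20,0)=58786
t=21: g(21,-21)=1 g(21,-19)=21 g(21,-17)=209 g(21,-15)=1309 g(21,-13)=5775 g(21,-11)=19019 g(21,-9)=48279 g(21,-7)=95931 g(21,-5)=149226 g(21,-3)=177650 g(21,-1)=149226 g(21,1)=58786
t=22: g(22,-22)=1 g(22,-20)=22 g(22,-18)=230 g(22,-16)=1518 g(22,-14)=7084 g(22,-12)=24794 g(22,-10)=67298 g(22,-8)=144210 g(22,-6)=245157 g(22,-4)=326876 g(22,-2)=326876 g(22,0)=208012
t=23: g(23,-23)=1 g(23,-21)=23 g(23,-19)=252 g(23,-17)=1748 g(23,-15)=8602 g(23,-13)=31878 g(23,-11)=92092 g(23,-9)=211508 g(23,-7)=389367 g(23,-5)=572033 g(23,-3)=653752 g(23,-1)=534888 g(23,1)=208012
t=24: g(24,-24)=1 g(24,-22)=24 g(24,-20)=275 g(24,-18)=2000 g(24,-16)=10350 g(24,-14)=40480 g(24,-12)=123970 g(24,-10)=303600 g(24,-8)=600875 g(24,-6)=961400 g(24,-4)=1225785 g(24,-2)=1188640 g(24,0)=742900
t=25: g(25,-25)=1 g(25,-23)=25 g(25,-21)=299 g(25,-19)=2275 g(25,-17)=12350 g(25,-15)=50830 g(25,-13)=164450 g(25,-11)=427570 g(25,-9)=904475 g(25,-7)=1562275 g(25,-5)=2187185 g(25,-3)=2414425 g(25,-1)=1931540 g(25,1)=742900
t=26: g(26,-26)=1 g(26,-24)=26 g(26,-22)=324 g(26,-20)=2574 g(26,-18)=14625 g(26,-16)=63180 g(26,-14)=215280 g(26,-12)=592020 g(26,-10)=1332045 g(26,-8)=2466750 g(26,-6)=3749460 g(26,-4)=4601610 g(26,-2)=4345965 g(26,0)=2674440
t=27: g(27,-27)=1 g(27,-25)=27 g(27,-23)=350 g(27,-21)=2898 g(27,-19)=17199 g(27,-17)=77805 g(27,-15)=278460 g(27,-13)=807300 g(27,-11)=1924065 g(27,-9)=3798795 g(27,-7)=6216210 g(27,-5)=8351070 g(27,-3)=8947575 g(27,-1)=7020405 g(27,1)=2674440
t=28: g(28,-28)=1 g(28,-26)=28 g(28,-24)=377 g(28,-22)=3248 g(28,-20)=20097 g(28,-18)=95004 g(28,-16)=356265 g(28,-14)=1085760 g(28,-12)=2731365 g(28,-10)=5722860 g(28,-8)=10015005 g(28,-6)=14567280 g(28,-4)=17298645 g(28,-2)=15967980 g(28,0)=9694845
t=29: g(29,-29)=1 g(29,-27)=29 g(29,-25)=405 g(29,-23)=3625 g(29,-21)=23345 g(29,-19)=115101 g(29,-17)=451269 g(29,-15)=1442025 g(29,-13)=3817125 g(29,-11)=8454225 g(29,-9)=15737865 g(29,-7)=24582285 g(29,-5)=31865925 g(29,-3)=33266625 g(29,-1)=25662825 g(29,1)=9694845
t=30: g(30,-30)=1 g(30,-28)=30 g(30,-26)=434 g(30,-24)=4030 g(30,-22)=26970 g(30,-20)=138446 g(30,-18)=566370 g(30,-16)=1893294 g(30,-14)=5259150 g(30,-12)=12271350 g(30,-10)=24192090 g(30,-8)=40320150 g(30,-6)=56448210 g(30,-4)=65132550 g(30,-2)=58929450 g(30,0)=35357670
Paths never hitting 2: Σ_s g(30,s) = 300540195
Paths hitting 2: 2^30 - 300540195 = 773201629
P = 773201629/1073741824 = 773201629/1073741824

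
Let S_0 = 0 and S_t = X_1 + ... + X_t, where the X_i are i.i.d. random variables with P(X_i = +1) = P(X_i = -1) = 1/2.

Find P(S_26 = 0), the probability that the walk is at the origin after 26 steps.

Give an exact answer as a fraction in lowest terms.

To return to 0 after 26 steps: need exactly 13 steps of +1 and 13 of -1.
Favorable paths: C(26,13) = 10400600
Total paths: 2^26 = 67108864
P = 10400600/67108864 = 1300075/8388608

Answer: 1300075/8388608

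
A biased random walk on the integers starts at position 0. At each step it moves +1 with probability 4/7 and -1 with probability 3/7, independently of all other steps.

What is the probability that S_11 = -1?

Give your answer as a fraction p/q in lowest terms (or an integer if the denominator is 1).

Answer: 49268736/282475249

Derivation:
To reach position -1 after 11 steps: need 5 steps of +1 and 6 steps of -1.
Number of such sequences: C(11,5) = 462
Each has probability (4/7)^5 · (3/7)^6 = 746496/1977326743
P = 462 · 746496/1977326743 = 49268736/282475249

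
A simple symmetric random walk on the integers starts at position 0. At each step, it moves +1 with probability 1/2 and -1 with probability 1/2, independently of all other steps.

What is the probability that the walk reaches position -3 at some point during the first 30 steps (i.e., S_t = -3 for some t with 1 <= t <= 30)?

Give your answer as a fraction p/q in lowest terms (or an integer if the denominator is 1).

Count via complement. Let g(t,s) = #length-t paths at position s with S_1..S_t all ≠ -3.
g(t,s) = g(t-1,s-1) + g(t-1,s+1) for s ≠ -3; g(t,-3) = 0.
t=0: g(0,0)=1
t=1: g(1,-1)=1 g(1,1)=1
t=2: g(2,-2)=1 g(2,0)=2 g(2,2)=1
t=3: g(3,-1)=3 g(3,1)=3 g(3,3)=1
t=4: g(4,-2)=3 g(4,0)=6 g(4,2)=4 g(4,4)=1
t=5: g(5,-1)=9 g(5,1)=10 g(5,3)=5 g(5,5)=1
t=6: g(6,-2)=9 g(6,0)=19 g(6,2)=15 g(6,4)=6 g(6,6)=1
t=7: g(7,-1)=28 g(7,1)=34 g(7,3)=21 g(7,5)=7 g(7,7)=1
t=8: g(8,-2)=28 g(8,0)=62 g(8,2)=55 g(8,4)=28 g(8,6)=8 g(8,8)=1
t=9: g(9,-1)=90 g(9,1)=117 g(9,3)=83 g(9,5)=36 g(9,7)=9 g(9,9)=1
t=10: g(10,-2)=90 g(10,0)=207 g(10,2)=200 g(10,4)=119 g(10,6)=45 g(10,8)=10 g(10,10)=1
t=11: g(11,-1)=297 g(11,1)=407 g(11,3)=319 g(11,5)=164 g(11,7)=55 g(11,9)=11 g(11,11)=1
t=12: g(12,-2)=297 g(12,0)=704 g(12,2)=726 g(12,4)=483 g(12,6)=219 g(12,8)=66 g(12,10)=12 g(12,12)=1
t=13: g(13,-1)=1001 g(13,1)=1430 g(13,3)=1209 g(13,5)=702 g(13,7)=285 g(13,9)=78 g(13,11)=13 g(13,13)=1
t=14: g(14,-2)=1001 g(14,0)=2431 g(14,2)=2639 g(14,4)=1911 g(14,6)=987 g(14,8)=363 g(14,10)=91 g(14,12)=14 g(14,14)=1
t=15: g(15,-1)=3432 g(15,1)=5070 g(15,3)=4550 g(15,5)=2898 g(15,7)=1350 g(15,9)=454 g(15,11)=105 g(15,13)=15 g(15,15)=1
t=16: g(16,-2)=3432 g(16,0)=8502 g(16,2)=9620 g(16,4)=7448 g(16,6)=4248 g(16,8)=1804 g(16,10)=559 g(16,12)=120 g(16,14)=16 g(16,16)=1
t=17: g(17,-1)=11934 g(17,1)=18122 g(17,3)=17068 g(17,5)=11696 g(17,7)=6052 g(17,9)=2363 g(17,11)=679 g(17,13)=136 g(17,15)=17 g(17,17)=1
t=18: g(18,-2)=11934 g(18,0)=30056 g(18,2)=35190 g(18,4)=28764 g(18,6)=17748 g(18,8)=8415 g(18,10)=3042 g(18,12)=815 g(18,14)=153 g(18,16)=18 g(18,18)=1
t=19: g(19,-1)=41990 g(19,1)=65246 g(19,3)=63954 g(19,5)=46512 g(19,7)=26163 g(19,9)=11457 g(19,11)=3857 g(19,13)=968 g(19,15)=171 g(19,17)=19 g(19,19)=1
t=20: g(20,-2)=41990 g(20,0)=107236 g(20,2)=129200 g(20,4)=110466 g(20,6)=72675 g(20,8)=37620 g(20,10)=15314 g(20,12)=4825 g(20,14)=1139 g(20,16)=190 g(20,18)=20 g(20,20)=1
t=21: g(21,-1)=149226 g(21,1)=236436 g(21,3)=239666 g(21,5)=183141 g(21,7)=110295 g(21,9)=52934 g(21,11)=20139 g(21,13)=5964 g(21,15)=1329 g(21,17)=210 g(21,19)=21 g(21,21)=1
t=22: g(22,-2)=149226 g(22,0)=385662 g(22,2)=476102 g(22,4)=422807 g(22,6)=293436 g(22,8)=163229 g(22,10)=73073 g(22,12)=26103 g(22,14)=7293 g(22,16)=1539 g(22,18)=231 g(22,20)=22 g(22,22)=1
t=23: g(23,-1)=534888 g(23,1)=861764 g(23,3)=898909 g(23,5)=716243 g(23,7)=456665 g(23,9)=236302 g(23,11)=99176 g(23,13)=33396 g(23,15)=8832 g(23,17)=1770 g(23,19)=253 g(23,21)=23 g(23,23)=1
t=24: g(24,-2)=534888 g(24,0)=1396652 g(24,2)=1760673 g(24,4)=1615152 g(24,6)=1172908 g(24,8)=692967 g(24,10)=335478 g(24,12)=132572 g(24,14)=42228 g(24,16)=10602 g(24,18)=2023 g(24,20)=276 g(24,22)=24 g(24,24)=1
t=25: g(25,-1)=1931540 g(25,1)=3157325 g(25,3)=3375825 g(25,5)=2788060 g(25,7)=1865875 g(25,9)=1028445 g(25,11)=468050 g(25,13)=174800 g(25,15)=52830 g(25,17)=12625 g(25,19)=2299 g(25,21)=300 g(25,23)=25 g(25,25)=1
t=26: g(26,-2)=1931540 g(26,0)=5088865 g(26,2)=6533150 g(26,4)=6163885 g(26,6)=4653935 g(26,8)=2894320 g(26,10)=1496495 g(26,12)=642850 g(26,14)=227630 g(26,16)=65455 g(26,18)=14924 g(26,20)=2599 g(26,22)=325 g(26,24)=26 g(26,26)=1
t=27: g(27,-1)=7020405 g(27,1)=11622015 g(27,3)=12697035 g(27,5)=10817820 g(27,7)=7548255 g(27,9)=4390815 g(27,11)=2139345 g(27,13)=870480 g(27,15)=293085 g(27,17)=80379 g(27,19)=17523 g(27,21)=2924 g(27,23)=351 g(27,25)=27 g(27,27)=1
t=28: g(28,-2)=7020405 g(28,0)=18642420 g(28,2)=24319050 g(28,4)=23514855 g(28,6)=18366075 g(28,8)=11939070 g(28,10)=6530160 g(28,12)=3009825 g(28,14)=1163565 g(28,16)=373464 g(28,18)=97902 g(28,20)=20447 g(28,22)=3275 g(28,24)=378 g(28,26)=28 g(28,28)=1
t=29: g(29,-1)=25662825 g(29,1)=42961470 g(29,3)=47833905 g(29,5)=41880930 g(29,7)=30305145 g(29,9)=18469230 g(29,11)=9539985 g(29,13)=4173390 g(29,15)=1537029 g(29,17)=471366 g(29,19)=118349 g(29,21)=23722 g(29,23)=3653 g(29,25)=406 g(29,27)=29 g(29,29)=1
t=30: g(30,-2)=25662825 g(30,0)=68624295 g(30,2)=90795375 g(30,4)=89714835 g(30,6)=72186075 g(30,8)=48774375 g(30,10)=28009215 g(30,12)=13713375 g(30,14)=5710419 g(30,16)=2008395 g(30,18)=589715 g(30,20)=142071 g(30,22)=27375 g(30,24)=4059 g(30,26)=435 g(30,28)=30 g(30,30)=1
Paths never hitting -3: Σ_s g(30,s) = 445962870
Paths hitting -3: 2^30 - 445962870 = 627778954
P = 627778954/1073741824 = 313889477/536870912

Answer: 313889477/536870912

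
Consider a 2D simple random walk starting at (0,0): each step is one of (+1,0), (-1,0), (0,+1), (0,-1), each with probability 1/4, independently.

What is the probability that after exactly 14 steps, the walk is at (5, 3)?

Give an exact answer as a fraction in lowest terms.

Let h be the number of horizontal steps (so 14-h are vertical). To end at (5,3) need (h+5)/2 right-steps and ((14-h)+3)/2 up-steps.
Sum over h with 5 ≤ h ≤ 11, h ≡ 1 (mod 2), 14-h ≡ 1 (mod 2):
h=5: C(14,5)·C(5,5)·C(9,6) = 2002·1·84 = 168168
h=7: C(14,7)·C(7,6)·C(7,5) = 3432·7·21 = 504504
h=9: C(14,9)·C(9,7)·C(5,4) = 2002·36·5 = 360360
h=11: C(14,11)·C(11,8)·C(3,3) = 364·165·1 = 60060
Total favorable: 1093092
Total paths: 4^14 = 268435456
P = 1093092/268435456 = 273273/67108864

Answer: 273273/67108864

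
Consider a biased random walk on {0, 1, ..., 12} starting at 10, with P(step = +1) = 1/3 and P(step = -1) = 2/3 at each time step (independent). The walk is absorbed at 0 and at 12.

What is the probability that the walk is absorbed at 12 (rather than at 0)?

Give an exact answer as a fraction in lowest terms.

Answer: 341/1365

Derivation:
Biased walk: p = 1/3, q = 2/3, r = q/p = 2
Gambler's ruin: P(hit 12 before 0 | start at 10) = (1 - r^a)/(1 - r^N)
r^10 = 1024; r^12 = 4096
P = (1 - 1024) / (1 - 4096) = -1023 / -4095 = 341/1365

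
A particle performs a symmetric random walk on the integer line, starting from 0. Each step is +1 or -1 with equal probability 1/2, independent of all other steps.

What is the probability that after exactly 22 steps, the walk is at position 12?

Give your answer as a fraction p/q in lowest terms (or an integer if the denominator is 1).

Answer: 13167/2097152

Derivation:
To reach position 12 after 22 steps: need 17 steps of +1 and 5 of -1.
Favorable paths: C(22,17) = 26334
Total paths: 2^22 = 4194304
P = 26334/4194304 = 13167/2097152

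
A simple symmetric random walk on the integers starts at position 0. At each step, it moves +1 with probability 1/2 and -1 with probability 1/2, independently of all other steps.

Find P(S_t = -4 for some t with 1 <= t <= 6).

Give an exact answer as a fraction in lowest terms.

Count via complement. Let g(t,s) = #length-t paths at position s with S_1..S_t all ≠ -4.
g(t,s) = g(t-1,s-1) + g(t-1,s+1) for s ≠ -4; g(t,-4) = 0.
t=0: g(0,0)=1
t=1: g(1,-1)=1 g(1,1)=1
t=2: g(2,-2)=1 g(2,0)=2 g(2,2)=1
t=3: g(3,-3)=1 g(3,-1)=3 g(3,1)=3 g(3,3)=1
t=4: g(4,-2)=4 g(4,0)=6 g(4,2)=4 g(4,4)=1
t=5: g(5,-3)=4 g(5,-1)=10 g(5,1)=10 g(5,3)=5 g(5,5)=1
t=6: g(6,-2)=14 g(6,0)=20 g(6,2)=15 g(6,4)=6 g(6,6)=1
Paths never hitting -4: Σ_s g(6,s) = 56
Paths hitting -4: 2^6 - 56 = 8
P = 8/64 = 1/8

Answer: 1/8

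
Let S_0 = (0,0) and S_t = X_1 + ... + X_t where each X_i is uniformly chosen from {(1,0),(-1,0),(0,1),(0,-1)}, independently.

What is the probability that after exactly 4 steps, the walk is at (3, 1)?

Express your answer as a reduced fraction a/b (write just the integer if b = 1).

Let h be the number of horizontal steps (so 4-h are vertical). To end at (3,1) need (h+3)/2 right-steps and ((4-h)+1)/2 up-steps.
Sum over h with 3 ≤ h ≤ 3, h ≡ 1 (mod 2), 4-h ≡ 1 (mod 2):
h=3: C(4,3)·C(3,3)·C(1,1) = 4·1·1 = 4
Total favorable: 4
Total paths: 4^4 = 256
P = 4/256 = 1/64

Answer: 1/64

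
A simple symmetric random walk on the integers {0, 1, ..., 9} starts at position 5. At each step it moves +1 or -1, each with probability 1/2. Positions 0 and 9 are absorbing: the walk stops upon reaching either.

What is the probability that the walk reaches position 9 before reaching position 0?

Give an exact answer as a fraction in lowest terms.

Answer: 5/9

Derivation:
Symmetric walk (p = 1/2): the harmonic-function argument gives P(hit 9 before 0 | start at 5) = a/N.
P = 5/9 = 5/9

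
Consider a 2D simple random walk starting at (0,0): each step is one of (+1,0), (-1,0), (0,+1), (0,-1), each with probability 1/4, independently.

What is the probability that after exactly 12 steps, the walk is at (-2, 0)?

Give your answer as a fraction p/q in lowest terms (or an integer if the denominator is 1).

Answer: 9801/262144

Derivation:
Let h be the number of horizontal steps (so 12-h are vertical). To end at (-2,0) need (h-2)/2 right-steps and ((12-h)+0)/2 up-steps.
Sum over h with 2 ≤ h ≤ 12, h ≡ 0 (mod 2), 12-h ≡ 0 (mod 2):
h=2: C(12,2)·C(2,0)·C(10,5) = 66·1·252 = 16632
h=4: C(12,4)·C(4,1)·C(8,4) = 495·4·70 = 138600
h=6: C(12,6)·C(6,2)·C(6,3) = 924·15·20 = 277200
h=8: C(12,8)·C(8,3)·C(4,2) = 495·56·6 = 166320
h=10: C(12,10)·C(10,4)·C(2,1) = 66·210·2 = 27720
h=12: C(12,12)·C(12,5)·C(0,0) = 1·792·1 = 792
Total favorable: 627264
Total paths: 4^12 = 16777216
P = 627264/16777216 = 9801/262144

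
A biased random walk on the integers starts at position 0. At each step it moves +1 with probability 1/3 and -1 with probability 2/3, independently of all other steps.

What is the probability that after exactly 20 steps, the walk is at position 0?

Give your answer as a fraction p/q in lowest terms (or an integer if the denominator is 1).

To be at 0 after 20 steps: need exactly 10 steps of +1 and 10 of -1.
Number of such sequences: C(20,10) = 184756
Each has probability (1/3)^10 · (2/3)^10 = 1024/3486784401
P = 184756 · 1024/3486784401 = 189190144/3486784401

Answer: 189190144/3486784401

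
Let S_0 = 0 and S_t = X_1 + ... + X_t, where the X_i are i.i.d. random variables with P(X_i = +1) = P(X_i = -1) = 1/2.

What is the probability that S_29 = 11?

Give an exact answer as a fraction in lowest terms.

Answer: 10015005/536870912

Derivation:
To reach position 11 after 29 steps: need 20 steps of +1 and 9 of -1.
Favorable paths: C(29,20) = 10015005
Total paths: 2^29 = 536870912
P = 10015005/536870912 = 10015005/536870912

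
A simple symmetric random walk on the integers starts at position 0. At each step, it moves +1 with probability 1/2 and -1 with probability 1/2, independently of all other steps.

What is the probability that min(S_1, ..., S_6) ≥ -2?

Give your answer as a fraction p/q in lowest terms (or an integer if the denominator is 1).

Let f(t,s) = #length-t paths at position s with S_1..S_t all ≥ -2.
f(t,s) = f(t-1,s-1) + f(t-1,s+1) for s ≥ -2; f(t,s) = 0 for s < -2.
t=0: f(0,0)=1
t=1: f(1,-1)=1 f(1,1)=1
t=2: f(2,-2)=1 f(2,0)=2 f(2,2)=1
t=3: f(3,-1)=3 f(3,1)=3 f(3,3)=1
t=4: f(4,-2)=3 f(4,0)=6 f(4,2)=4 f(4,4)=1
t=5: f(5,-1)=9 f(5,1)=10 f(5,3)=5 f(5,5)=1
t=6: f(6,-2)=9 f(6,0)=19 f(6,2)=15 f(6,4)=6 f(6,6)=1
Σ_s f(6,s) = 50
P = 50/64 = 25/32

Answer: 25/32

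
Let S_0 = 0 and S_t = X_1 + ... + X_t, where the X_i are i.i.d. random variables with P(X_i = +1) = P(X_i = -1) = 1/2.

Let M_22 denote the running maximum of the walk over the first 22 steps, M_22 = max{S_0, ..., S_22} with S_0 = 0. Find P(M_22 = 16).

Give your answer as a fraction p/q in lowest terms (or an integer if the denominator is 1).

Let M_22 = max(S_0,...,S_22). Use the reflection principle: for j ≥ 1, #{paths with M_22 ≥ j} = #{S_22 ≥ j} + #{S_22 ≥ j+1}.
By reflection, #{M_22 ≥ 16} = #{S_22 ≥ 16} + #{S_22 ≥ 17} = 1794 + 254 = 2048.
#{M_22 ≥ 17} = #{S_22 ≥ 17} + #{S_22 ≥ 18} = 254 + 254 = 508.
#{M_22 = 16} = 2048 - 508 = 1540.
P(M_22 = 16) = 1540/4194304 = 385/1048576

Answer: 385/1048576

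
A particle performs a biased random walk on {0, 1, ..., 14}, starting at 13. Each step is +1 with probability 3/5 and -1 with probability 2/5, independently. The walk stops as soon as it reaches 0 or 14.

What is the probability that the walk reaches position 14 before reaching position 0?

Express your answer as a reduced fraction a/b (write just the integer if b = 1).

Biased walk: p = 3/5, q = 2/5, r = q/p = 2/3
Gambler's ruin: P(hit 14 before 0 | start at 13) = (1 - r^a)/(1 - r^N)
r^13 = 8192/1594323; r^14 = 16384/4782969
P = (1 - 8192/1594323) / (1 - 16384/4782969) = 1586131/1594323 / 4766585/4782969 = 4758393/4766585

Answer: 4758393/4766585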